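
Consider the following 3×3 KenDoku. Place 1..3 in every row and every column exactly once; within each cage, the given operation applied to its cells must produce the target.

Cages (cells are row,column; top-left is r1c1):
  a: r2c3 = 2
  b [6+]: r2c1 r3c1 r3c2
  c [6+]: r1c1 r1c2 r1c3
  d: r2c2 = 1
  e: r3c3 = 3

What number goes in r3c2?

2

Cage d is a single given cell; hence r2c2 = 1.
Cage a is a single given cell, so r2c3 = 2.
E is a freebie, which forces r3c3 = 3.
Column 3 now contains 3; hence r1c3 = 1.
Row 2 already has 2, leaving r2c1 = 3.
The 3 cells of cage b must have sum 6, leaving r3c1 = 1.
Row 3 already has 3, leaving r3c2 = 2.
Column 1 already has 3, so r1c1 = 2.
2 is placed in column 2, leaving r1c2 = 3.
The full grid is 2 3 1 / 3 1 2 / 1 2 3.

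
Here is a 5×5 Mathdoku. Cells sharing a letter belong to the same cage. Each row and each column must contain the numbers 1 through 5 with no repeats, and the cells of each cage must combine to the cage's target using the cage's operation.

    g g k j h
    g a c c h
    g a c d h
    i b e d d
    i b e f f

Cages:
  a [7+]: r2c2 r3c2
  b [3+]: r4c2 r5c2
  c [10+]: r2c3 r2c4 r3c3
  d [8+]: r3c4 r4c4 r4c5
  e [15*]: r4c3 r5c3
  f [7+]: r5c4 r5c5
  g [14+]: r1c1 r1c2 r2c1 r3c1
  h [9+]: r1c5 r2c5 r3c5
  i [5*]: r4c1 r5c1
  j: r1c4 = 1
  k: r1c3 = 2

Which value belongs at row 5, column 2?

Cage k is a single given cell; hence r1c3 = 2.
J is a freebie, leaving r1c4 = 1.
In row 4, 4 can only go at r4c4, so r4c4 = 4.
In row 4, 3 can only go at r4c3, so r4c3 = 3.
The 3 cells of cage c must have sum 10, leaving r2c4 = 5.
3 is placed in column 3, leaving r5c3 = 5.
The two cells of cage i must have product 5, which forces r4c1 = 5.
Row 5 now contains 5, leaving r5c1 = 1.
Row 5 now contains 1, so r5c2 = 2.
The two cells of cage f must have sum 7, leaving r5c4 = 3.
Cage f's pair has sum 7; hence r5c5 = 4.
Cage g has sum 14, so r1c2 = 5.
Row 1 already has 5, so r1c5 = 3.
3 is placed in column 5, leaving r2c5 = 1.
Column 4 now contains 3, which forces r3c4 = 2.
Column 5 now contains 1, leaving r3c5 = 5.
Column 2 already has 2, which forces r4c2 = 1.
The 3 cells of cage d must have sum 8, which forces r4c5 = 2.
3 is placed in row 1; hence r1c1 = 4.
The 4 cells of cage g must have sum 14, which forces r2c1 = 2.
Row 2 already has 1, which forces r2c3 = 4.
Cage g needs sum 14; hence r3c1 = 3.
3 is placed in row 3, so r3c2 = 4.
Cage c needs sum 10; hence r3c3 = 1.
Row 2 now contains 4, which forces r2c2 = 3.
Filled in: 4 5 2 1 3 / 2 3 4 5 1 / 3 4 1 2 5 / 5 1 3 4 2 / 1 2 5 3 4.

2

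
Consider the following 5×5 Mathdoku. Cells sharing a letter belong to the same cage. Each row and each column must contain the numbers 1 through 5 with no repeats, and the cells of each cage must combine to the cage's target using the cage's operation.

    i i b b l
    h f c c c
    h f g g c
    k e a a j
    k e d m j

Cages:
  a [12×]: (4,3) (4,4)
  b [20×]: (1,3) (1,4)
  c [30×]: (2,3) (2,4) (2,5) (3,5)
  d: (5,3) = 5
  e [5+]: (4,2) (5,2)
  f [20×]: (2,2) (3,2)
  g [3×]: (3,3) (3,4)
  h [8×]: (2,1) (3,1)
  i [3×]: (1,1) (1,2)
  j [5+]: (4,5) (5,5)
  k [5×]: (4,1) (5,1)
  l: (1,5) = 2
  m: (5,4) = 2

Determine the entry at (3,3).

1

L is a freebie, so (1,5) = 2.
D is a freebie; hence (5,3) = 5.
M is a freebie; hence (5,4) = 2.
5 is placed in column 3, leaving (1,3) = 4.
Cage b needs two cells with product 20, so (1,4) = 5.
Cage c has product 30; hence (2,3) = 2.
The two cells of cage k must have product 5, so (4,1) = 5.
4 is placed in column 3; hence (4,3) = 3.
Row 4 already has 3, so (4,4) = 4.
Row 4 now contains 4, so (4,5) = 1.
5 is placed in row 5, so (5,1) = 1.
Column 5 already has 1, so (5,5) = 4.
1 is placed in column 1, so (1,1) = 3.
The two cells of cage i must have product 3, which forces (1,2) = 1.
Row 2 already has 2, which forces (2,1) = 4.
Row 2 now contains 4, so (2,2) = 5.
The 4 cells of cage c must have product 30, so (2,4) = 1.
Row 2 now contains 5, which forces (2,5) = 3.
Cage h needs two cells with product 8, so (3,1) = 2.
Column 2 now contains 5, so (3,2) = 4.
3 is placed in column 3, which forces (3,3) = 1.
Cage g's pair has product 3; hence (3,4) = 3.
3 is placed in column 5, so (3,5) = 5.
1 is placed in row 4, leaving (4,2) = 2.
4 is placed in row 5, which forces (5,2) = 3.
The full grid is 3 1 4 5 2 / 4 5 2 1 3 / 2 4 1 3 5 / 5 2 3 4 1 / 1 3 5 2 4.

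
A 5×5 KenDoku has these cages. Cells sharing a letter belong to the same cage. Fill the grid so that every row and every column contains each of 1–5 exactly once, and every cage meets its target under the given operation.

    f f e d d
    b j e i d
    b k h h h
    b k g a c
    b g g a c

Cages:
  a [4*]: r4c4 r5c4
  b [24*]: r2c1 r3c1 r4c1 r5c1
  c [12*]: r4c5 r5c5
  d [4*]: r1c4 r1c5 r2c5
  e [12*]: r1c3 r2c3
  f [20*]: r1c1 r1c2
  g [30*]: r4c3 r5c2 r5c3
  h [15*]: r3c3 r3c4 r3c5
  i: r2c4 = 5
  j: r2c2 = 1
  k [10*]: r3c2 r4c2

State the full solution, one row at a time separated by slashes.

Cage j is a single given cell, leaving r2c2 = 1.
I is a freebie, so r2c4 = 5.
Row 2 now contains 1; hence r2c5 = 2.
The 3 cells of cage d must have product 4, leaving r1c4 = 2.
The 3 cells of cage d must have product 4, so r1c5 = 1.
In row 1, 3 can only go at r1c3, so r1c3 = 3.
Column 3 now contains 3, so r2c3 = 4.
The 3 cells of cage g must have product 30, which forces r5c2 = 3.
3 is placed in row 5, so r5c5 = 4.
Row 2 already has 4, leaving r2c1 = 3.
Cage a's pair has product 4; hence r4c4 = 4.
Column 5 now contains 4, so r4c5 = 3.
4 is placed in row 5; hence r5c4 = 1.
The 4 cells of cage b must have product 24, so r3c1 = 4.
Cage h has product 15; hence r3c3 = 1.
Column 4 now contains 1, leaving r3c4 = 3.
Column 5 already has 3, so r3c5 = 5.
Cage b needs product 24; hence r4c1 = 1.
1 is placed in row 5; hence r5c1 = 2.
2 is placed in row 5; hence r5c3 = 5.
Column 1 now contains 4, which forces r1c1 = 5.
Cage f's pair has product 20, which forces r1c2 = 4.
Row 3 already has 5; hence r3c2 = 2.
Cage k needs two cells with product 10, which forces r4c2 = 5.
Column 3 already has 5, so r4c3 = 2.

5 4 3 2 1 / 3 1 4 5 2 / 4 2 1 3 5 / 1 5 2 4 3 / 2 3 5 1 4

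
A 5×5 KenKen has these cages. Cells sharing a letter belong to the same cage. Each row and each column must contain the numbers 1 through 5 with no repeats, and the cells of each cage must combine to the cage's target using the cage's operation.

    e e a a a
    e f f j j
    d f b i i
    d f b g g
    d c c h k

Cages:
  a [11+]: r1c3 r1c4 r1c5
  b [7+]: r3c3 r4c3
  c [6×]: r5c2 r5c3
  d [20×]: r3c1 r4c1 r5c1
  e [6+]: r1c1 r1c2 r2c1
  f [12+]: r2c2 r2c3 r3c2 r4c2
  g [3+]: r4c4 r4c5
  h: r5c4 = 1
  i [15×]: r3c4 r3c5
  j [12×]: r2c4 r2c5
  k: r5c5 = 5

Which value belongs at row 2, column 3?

Cage h is given; hence r5c4 = 1.
K is a freebie; hence r5c5 = 5.
Cage i's pair has product 15, which forces r3c4 = 5.
Column 5 now contains 5, which forces r3c5 = 3.
Column 4 already has 1, so r4c4 = 2.
The two cells of cage g must have sum 3, which forces r4c5 = 1.
5 is placed in row 5, so r5c1 = 4.
Cage a needs sum 11, so r1c3 = 5.
2 is placed in column 4, so r1c4 = 4.
Cage a needs sum 11, which forces r1c5 = 2.
The two cells of cage j must have product 12, leaving r2c4 = 3.
3 is placed in column 5, so r2c5 = 4.
5 is placed in row 3, leaving r3c1 = 1.
Row 4 already has 1, leaving r4c1 = 5.
Column 3 now contains 5, which forces r4c3 = 3.
Column 3 already has 3, which forces r5c3 = 2.
1 is placed in column 1; hence r1c1 = 3.
Cage e has sum 6, which forces r1c2 = 1.
1 is placed in column 1; hence r2c1 = 2.
The 4 cells of cage f must have sum 12, which forces r2c2 = 5.
Column 3 already has 2; hence r2c3 = 1.
The 4 cells of cage f must have sum 12, leaving r3c2 = 2.
Column 3 already has 2, which forces r3c3 = 4.
3 is placed in row 4, leaving r4c2 = 4.
Row 5 now contains 2, so r5c2 = 3.
The full grid is 3 1 5 4 2 / 2 5 1 3 4 / 1 2 4 5 3 / 5 4 3 2 1 / 4 3 2 1 5.

1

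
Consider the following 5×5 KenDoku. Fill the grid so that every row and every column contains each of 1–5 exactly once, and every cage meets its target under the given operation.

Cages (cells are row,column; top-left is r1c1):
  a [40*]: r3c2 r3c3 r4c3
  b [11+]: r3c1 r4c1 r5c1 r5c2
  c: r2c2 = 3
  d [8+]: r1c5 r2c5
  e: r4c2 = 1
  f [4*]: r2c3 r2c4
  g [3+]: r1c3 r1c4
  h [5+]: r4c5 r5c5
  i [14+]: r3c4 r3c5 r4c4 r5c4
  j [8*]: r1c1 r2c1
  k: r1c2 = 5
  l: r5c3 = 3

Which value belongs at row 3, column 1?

Cage k is given; hence r1c2 = 5.
Row 1 now contains 5; hence r1c5 = 3.
Cage c is given, leaving r2c2 = 3.
Column 5 already has 3; hence r2c5 = 5.
Cage e is given, leaving r4c2 = 1.
Cage l is a single given cell, so r5c3 = 3.
Cage h needs two cells with sum 5; hence r4c5 = 4.
Cage h needs two cells with sum 5; hence r5c5 = 1.
4 is placed in column 5, leaving r3c5 = 2.
Cage b has sum 11; hence r5c2 = 2.
Row 3 now contains 2; hence r3c2 = 4.
The 3 cells of cage a must have product 40, which forces r3c3 = 5.
Row 3 already has 5, which forces r3c4 = 3.
Cage a needs product 40, leaving r4c3 = 2.
Column 4 already has 3, leaving r4c4 = 5.
Column 4 already has 5; hence r5c4 = 4.
2 is placed in column 3; hence r1c3 = 1.
Cage g's pair has sum 3, which forces r1c4 = 2.
Cage f needs two cells with product 4, so r2c3 = 4.
Column 4 now contains 4; hence r2c4 = 1.
Row 3 now contains 3, so r3c1 = 1.
Row 4 already has 2, leaving r4c1 = 3.
4 is placed in row 5, leaving r5c1 = 5.
2 is placed in row 1, which forces r1c1 = 4.
4 is placed in row 2, leaving r2c1 = 2.
Filled in: 4 5 1 2 3 / 2 3 4 1 5 / 1 4 5 3 2 / 3 1 2 5 4 / 5 2 3 4 1.

1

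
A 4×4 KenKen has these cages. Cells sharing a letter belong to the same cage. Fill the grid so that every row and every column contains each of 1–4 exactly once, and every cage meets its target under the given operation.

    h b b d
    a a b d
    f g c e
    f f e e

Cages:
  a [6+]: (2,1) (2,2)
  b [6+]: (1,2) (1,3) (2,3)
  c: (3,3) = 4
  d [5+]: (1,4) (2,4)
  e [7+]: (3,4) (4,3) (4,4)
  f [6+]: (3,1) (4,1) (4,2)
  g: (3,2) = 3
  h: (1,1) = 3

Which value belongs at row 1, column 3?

1

Cage h is a single given cell; hence (1,1) = 3.
Cage g is a single given cell, which forces (3,2) = 3.
Cage c is a single given cell, so (3,3) = 4.
The 3 cells of cage b must have sum 6, so (2,3) = 3.
Cage f has sum 6, which forces (3,1) = 1.
Row 3 already has 1, which forces (3,4) = 2.
Cage f needs sum 6, so (4,1) = 4.
The 3 cells of cage f must have sum 6, which forces (4,2) = 1.
Row 4 already has 1, so (4,3) = 2.
Row 4 now contains 4; hence (4,4) = 3.
Column 2 already has 1; hence (1,2) = 2.
Column 3 already has 2, leaving (1,3) = 1.
Row 1 now contains 1, which forces (1,4) = 4.
4 is placed in column 1; hence (2,1) = 2.
The two cells of cage a must have sum 6, so (2,2) = 4.
4 is placed in column 4; hence (2,4) = 1.
Completed grid: 3 2 1 4 / 2 4 3 1 / 1 3 4 2 / 4 1 2 3.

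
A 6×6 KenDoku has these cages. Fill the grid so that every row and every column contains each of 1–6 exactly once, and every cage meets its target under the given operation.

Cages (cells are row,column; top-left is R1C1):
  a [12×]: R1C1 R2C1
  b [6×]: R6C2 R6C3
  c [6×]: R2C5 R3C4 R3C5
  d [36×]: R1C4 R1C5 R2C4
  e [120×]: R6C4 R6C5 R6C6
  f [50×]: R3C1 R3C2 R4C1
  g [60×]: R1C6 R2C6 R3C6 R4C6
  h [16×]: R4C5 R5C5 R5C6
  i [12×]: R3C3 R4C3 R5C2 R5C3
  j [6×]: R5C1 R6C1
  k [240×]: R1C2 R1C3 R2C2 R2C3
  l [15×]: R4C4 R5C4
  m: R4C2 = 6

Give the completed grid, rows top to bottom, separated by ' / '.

The 3 cells of cage f must have product 50, leaving R3C1 = 2.
The 3 cells of cage f must have product 50, so R3C2 = 5.
Cage f needs product 50, so R4C1 = 5.
M is a freebie; hence R4C2 = 6.
5 is placed in row 4; hence R4C4 = 3.
3 is placed in column 4, which forces R5C4 = 5.
3 is placed in column 4, so R3C4 = 1.
Cage d needs product 36, which forces R1C5 = 3.
3 is placed in column 5, which forces R3C5 = 6.
Row 1 now contains 3, which forces R1C1 = 4.
Row 1 already has 4, so R1C2 = 2.
2 is placed in row 1, which forces R1C4 = 6.
Cage a's pair has product 12, so R2C1 = 3.
Row 2 now contains 3; hence R2C2 = 4.
Column 4 now contains 6, leaving R2C4 = 2.
Cage c has product 6, which forces R2C5 = 1.
1 is placed in row 2; hence R2C6 = 5.
Column 2 now contains 2; hence R5C2 = 1.
Column 5 now contains 1, leaving R5C5 = 4.
Row 5 already has 4, leaving R5C6 = 2.
Column 2 already has 1, so R6C2 = 3.
Column 4 now contains 6; hence R6C4 = 4.
Column 5 now contains 4, which forces R6C5 = 5.
Row 6 now contains 4, leaving R6C6 = 6.
Row 1 already has 6, which forces R1C3 = 5.
Column 6 now contains 5; hence R1C6 = 1.
5 is placed in row 2; hence R2C3 = 6.
The 4 cells of cage i must have product 12, which forces R3C3 = 4.
Cage g needs product 60, leaving R3C6 = 3.
Cage i needs product 12; hence R4C3 = 1.
Column 5 now contains 4, leaving R4C5 = 2.
Cage g needs product 60; hence R4C6 = 4.
Row 5 already has 1, which forces R5C1 = 6.
Row 5 already has 4, which forces R5C3 = 3.
Row 6 now contains 6, leaving R6C1 = 1.
Row 6 now contains 6, which forces R6C3 = 2.

4 2 5 6 3 1 / 3 4 6 2 1 5 / 2 5 4 1 6 3 / 5 6 1 3 2 4 / 6 1 3 5 4 2 / 1 3 2 4 5 6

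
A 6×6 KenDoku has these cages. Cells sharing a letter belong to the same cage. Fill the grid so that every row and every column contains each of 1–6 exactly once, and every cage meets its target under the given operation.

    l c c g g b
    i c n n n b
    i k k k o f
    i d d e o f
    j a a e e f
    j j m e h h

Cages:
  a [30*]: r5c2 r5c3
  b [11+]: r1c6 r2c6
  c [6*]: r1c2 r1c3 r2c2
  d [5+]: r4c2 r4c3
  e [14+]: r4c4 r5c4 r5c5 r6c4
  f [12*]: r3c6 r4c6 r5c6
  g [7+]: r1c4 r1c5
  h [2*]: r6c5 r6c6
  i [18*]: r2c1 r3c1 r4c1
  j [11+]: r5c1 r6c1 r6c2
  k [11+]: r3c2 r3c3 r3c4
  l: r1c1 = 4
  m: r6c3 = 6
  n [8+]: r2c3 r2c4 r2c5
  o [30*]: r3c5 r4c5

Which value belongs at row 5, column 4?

L is a freebie; hence r1c1 = 4.
M is a freebie, leaving r6c3 = 6.
The two cells of cage a must have product 30, which forces r5c2 = 6.
Column 3 already has 6, so r5c3 = 5.
Cage j needs sum 11, which forces r6c1 = 5.
In column 1, 2 can only go at r5c1, so r5c1 = 2.
The 3 cells of cage j must have sum 11; hence r6c2 = 4.
Row 6 needs a 3, and only r6c4 is open for it.
Cage e has sum 14, so r4c4 = 6.
Row 4 now contains 6; hence r4c5 = 5.
5 is placed in column 5, so r3c5 = 6.
Cage g needs two cells with sum 7, leaving r1c4 = 5.
Column 5 already has 6, which forces r1c5 = 2.
Row 1 already has 5, so r1c6 = 6.
The 3 cells of cage i must have product 18, which forces r2c1 = 6.
6 is placed in column 6, leaving r2c6 = 5.
Column 5 already has 2, leaving r6c5 = 1.
Row 6 already has 1, which forces r6c6 = 2.
Cage c needs product 6, so r2c2 = 2.
Cage k has sum 11, leaving r3c2 = 5.
Cage e has sum 14, leaving r5c4 = 1.
Column 5 now contains 1, leaving r5c5 = 4.
Row 5 already has 4; hence r5c6 = 3.
Cage n has sum 8, leaving r2c3 = 1.
Column 4 already has 1; hence r2c4 = 4.
4 is placed in column 5, so r2c5 = 3.
Column 4 already has 4, which forces r3c4 = 2.
Cage c needs product 6, which forces r1c2 = 1.
Column 3 now contains 1; hence r1c3 = 3.
Row 3 already has 2, which forces r3c3 = 4.
Row 3 now contains 4, which forces r3c6 = 1.
Column 2 now contains 1, leaving r4c2 = 3.
4 is placed in column 3, leaving r4c3 = 2.
Column 6 now contains 1; hence r4c6 = 4.
Row 3 now contains 1; hence r3c1 = 3.
3 is placed in row 4, leaving r4c1 = 1.
Filled in: 4 1 3 5 2 6 / 6 2 1 4 3 5 / 3 5 4 2 6 1 / 1 3 2 6 5 4 / 2 6 5 1 4 3 / 5 4 6 3 1 2.

1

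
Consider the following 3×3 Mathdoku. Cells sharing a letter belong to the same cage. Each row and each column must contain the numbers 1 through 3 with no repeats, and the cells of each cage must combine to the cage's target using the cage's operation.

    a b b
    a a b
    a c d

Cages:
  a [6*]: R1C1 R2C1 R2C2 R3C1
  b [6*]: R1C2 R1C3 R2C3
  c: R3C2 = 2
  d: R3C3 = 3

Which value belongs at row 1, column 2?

Cage a has product 6; hence R2C2 = 1.
Cage c is given, so R3C2 = 2.
D is a freebie; hence R3C3 = 3.
Column 2 already has 2, which forces R1C2 = 3.
Cage b needs product 6, so R1C3 = 1.
3 is placed in column 3, leaving R2C3 = 2.
Row 3 now contains 3; hence R3C1 = 1.
3 is placed in row 1, leaving R1C1 = 2.
Row 2 already has 2, leaving R2C1 = 3.
Completed grid: 2 3 1 / 3 1 2 / 1 2 3.

3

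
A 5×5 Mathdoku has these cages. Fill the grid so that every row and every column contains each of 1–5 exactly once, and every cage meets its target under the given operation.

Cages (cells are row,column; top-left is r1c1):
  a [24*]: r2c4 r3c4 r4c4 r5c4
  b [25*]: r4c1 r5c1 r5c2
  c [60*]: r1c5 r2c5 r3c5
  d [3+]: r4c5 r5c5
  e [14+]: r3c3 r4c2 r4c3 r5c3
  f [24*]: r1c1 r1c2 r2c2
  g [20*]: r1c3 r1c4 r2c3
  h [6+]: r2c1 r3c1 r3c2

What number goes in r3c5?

Cage b has product 25, which forces r4c1 = 5.
Cage b has product 25, so r5c1 = 1.
Cage b has product 25, which forces r5c2 = 5.
Row 5 now contains 1, which forces r5c5 = 2.
The 3 cells of cage h must have sum 6, leaving r3c2 = 1.
Cage e needs sum 14; hence r3c3 = 5.
Column 5 already has 2, leaving r4c5 = 1.
Cage g has product 20, leaving r1c4 = 5.
The 4 cells of cage a must have product 24, leaving r2c4 = 1.
Cage g needs product 20, leaving r1c3 = 1.
Row 2 now contains 1, so r2c3 = 4.
The 3 cells of cage c must have product 60, so r2c5 = 5.
4 is placed in column 3, leaving r5c3 = 3.
Row 5 now contains 3, leaving r5c4 = 4.
Cage e needs sum 14, so r4c2 = 4.
Column 3 already has 3, which forces r4c3 = 2.
Row 4 already has 2; hence r4c4 = 3.
The 3 cells of cage f must have product 24, which forces r1c1 = 4.
Row 1 now contains 4, which forces r1c5 = 3.
Column 4 now contains 3, so r3c4 = 2.
Column 5 already has 3, leaving r3c5 = 4.
3 is placed in row 1, which forces r1c2 = 2.
Cage h needs sum 6, leaving r2c1 = 2.
The 3 cells of cage f must have product 24, leaving r2c2 = 3.
2 is placed in row 3; hence r3c1 = 3.
The full grid is 4 2 1 5 3 / 2 3 4 1 5 / 3 1 5 2 4 / 5 4 2 3 1 / 1 5 3 4 2.

4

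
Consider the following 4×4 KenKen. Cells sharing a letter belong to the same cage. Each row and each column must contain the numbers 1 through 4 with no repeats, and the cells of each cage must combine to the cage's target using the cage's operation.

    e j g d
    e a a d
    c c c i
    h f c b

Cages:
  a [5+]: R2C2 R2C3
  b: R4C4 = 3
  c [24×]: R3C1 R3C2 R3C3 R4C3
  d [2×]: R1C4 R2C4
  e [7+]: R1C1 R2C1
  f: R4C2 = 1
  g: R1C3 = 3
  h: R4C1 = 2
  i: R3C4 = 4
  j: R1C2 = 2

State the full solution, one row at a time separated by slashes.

Cage j is a single given cell, leaving R1C2 = 2.
Cage g is a single given cell, leaving R1C3 = 3.
Row 1 now contains 2, so R1C4 = 1.
Column 4 now contains 1, leaving R2C4 = 2.
Cage i is a single given cell, which forces R3C4 = 4.
Cage h is given; hence R4C1 = 2.
F is a freebie, leaving R4C2 = 1.
1 is placed in row 4, which forces R4C3 = 4.
B is a freebie, so R4C4 = 3.
3 is placed in row 1; hence R1C1 = 4.
Cage e needs two cells with sum 7, leaving R2C1 = 3.
Cage a needs two cells with sum 5, which forces R2C2 = 4.
4 is placed in column 3, leaving R2C3 = 1.
The 4 cells of cage c must have product 24, so R3C1 = 1.
1 is placed in column 2, leaving R3C2 = 3.
Cage c has product 24, so R3C3 = 2.

4 2 3 1 / 3 4 1 2 / 1 3 2 4 / 2 1 4 3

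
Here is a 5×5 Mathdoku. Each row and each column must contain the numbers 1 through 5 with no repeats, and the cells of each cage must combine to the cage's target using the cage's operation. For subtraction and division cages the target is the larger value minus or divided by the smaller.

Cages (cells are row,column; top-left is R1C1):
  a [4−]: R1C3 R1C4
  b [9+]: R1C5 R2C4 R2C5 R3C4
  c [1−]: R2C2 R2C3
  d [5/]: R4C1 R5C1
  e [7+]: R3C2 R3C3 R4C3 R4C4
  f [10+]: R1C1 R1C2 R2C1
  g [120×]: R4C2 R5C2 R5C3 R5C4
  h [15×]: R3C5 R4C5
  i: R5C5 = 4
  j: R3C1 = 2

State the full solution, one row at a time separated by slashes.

4 3 1 5 2 / 3 5 4 2 1 / 2 1 3 4 5 / 5 4 2 1 3 / 1 2 5 3 4

Cage j is a single given cell, leaving R3C1 = 2.
I is a freebie; hence R5C5 = 4.
The 4 cells of cage g must have product 120, leaving R4C2 = 4.
In row 1, 4 can only go at R1C1, so R1C1 = 4.
In row 1, 2 can only go at R1C5, so R1C5 = 2.
Row 1 needs a 3, and only R1C2 is open for it.
The 3 cells of cage f must have sum 10, which forces R2C1 = 3.
Row 2 already has 3; hence R2C5 = 1.
3 is placed in column 2, leaving R3C2 = 1.
Cage e has sum 7, which forces R3C3 = 3.
Row 3 already has 3, which forces R3C4 = 4.
Row 3 already has 3; hence R3C5 = 5.
5 is placed in column 5, leaving R4C5 = 3.
Cage c needs two cells with difference 1, leaving R2C2 = 5.
The two cells of cage c must have difference 1; hence R2C3 = 4.
Cage b has sum 9; hence R2C4 = 2.
Column 4 already has 2, leaving R4C4 = 1.
5 is placed in column 2; hence R5C2 = 2.
2 is placed in row 5, which forces R5C3 = 5.
Cage g needs product 120; hence R5C4 = 3.
Column 3 already has 5, leaving R1C3 = 1.
Column 4 now contains 1, leaving R1C4 = 5.
Row 4 now contains 1, so R4C1 = 5.
Row 4 now contains 1, leaving R4C3 = 2.
Row 5 now contains 5, which forces R5C1 = 1.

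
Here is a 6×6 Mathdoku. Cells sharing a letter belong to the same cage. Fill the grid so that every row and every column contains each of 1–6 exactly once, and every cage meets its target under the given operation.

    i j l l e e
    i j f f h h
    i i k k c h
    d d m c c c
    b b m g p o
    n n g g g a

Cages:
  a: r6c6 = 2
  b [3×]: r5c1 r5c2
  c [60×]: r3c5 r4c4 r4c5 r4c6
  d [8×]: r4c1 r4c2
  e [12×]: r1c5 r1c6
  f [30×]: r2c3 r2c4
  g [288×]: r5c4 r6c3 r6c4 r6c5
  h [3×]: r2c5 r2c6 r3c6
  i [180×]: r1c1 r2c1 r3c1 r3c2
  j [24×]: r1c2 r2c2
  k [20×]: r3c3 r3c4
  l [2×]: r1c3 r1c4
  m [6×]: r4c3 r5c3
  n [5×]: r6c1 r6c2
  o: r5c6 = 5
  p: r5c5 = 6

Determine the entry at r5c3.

2

The 3 cells of cage h must have product 3, leaving r2c5 = 1.
Cage h has product 3, leaving r2c6 = 3.
Cage h needs product 3, which forces r3c6 = 1.
Cage p is a single given cell, so r5c5 = 6.
Cage o is given; hence r5c6 = 5.
Cage a is given; hence r6c6 = 2.
The 4 cells of cage c must have product 60; hence r4c4 = 1.
6 is placed in row 5, so r5c4 = 4.
The two cells of cage l must have product 2; hence r1c3 = 1.
Column 4 already has 1, so r1c4 = 2.
Row 1 now contains 2, which forces r1c5 = 3.
Cage k's pair has product 20, which forces r3c3 = 4.
Column 4 now contains 4, which forces r3c4 = 5.
Row 3 already has 5, which forces r3c5 = 2.
Column 5 already has 2; hence r4c5 = 5.
3 is placed in column 5; hence r6c5 = 4.
Cage i has product 180; hence r1c1 = 5.
The two cells of cage e must have product 12; hence r1c6 = 4.
The 4 cells of cage i must have product 180, so r2c1 = 2.
Cage f's pair has product 30, so r2c3 = 5.
Column 4 already has 5, leaving r2c4 = 6.
Column 1 already has 2, which forces r4c1 = 4.
4 is placed in row 4, so r4c2 = 2.
Row 4 already has 2, so r4c3 = 3.
Cage c has product 60; hence r4c6 = 6.
Column 3 now contains 3, which forces r5c3 = 2.
Column 1 already has 5, which forces r6c1 = 1.
Row 6 already has 1, which forces r6c2 = 5.
Column 3 now contains 3, leaving r6c3 = 6.
6 is placed in column 4, so r6c4 = 3.
Row 1 now contains 4; hence r1c2 = 6.
6 is placed in row 2, which forces r2c2 = 4.
Column 2 now contains 6, so r3c2 = 3.
Column 1 now contains 1, which forces r5c1 = 3.
The two cells of cage b must have product 3, so r5c2 = 1.
Row 3 already has 3, leaving r3c1 = 6.
Filled in: 5 6 1 2 3 4 / 2 4 5 6 1 3 / 6 3 4 5 2 1 / 4 2 3 1 5 6 / 3 1 2 4 6 5 / 1 5 6 3 4 2.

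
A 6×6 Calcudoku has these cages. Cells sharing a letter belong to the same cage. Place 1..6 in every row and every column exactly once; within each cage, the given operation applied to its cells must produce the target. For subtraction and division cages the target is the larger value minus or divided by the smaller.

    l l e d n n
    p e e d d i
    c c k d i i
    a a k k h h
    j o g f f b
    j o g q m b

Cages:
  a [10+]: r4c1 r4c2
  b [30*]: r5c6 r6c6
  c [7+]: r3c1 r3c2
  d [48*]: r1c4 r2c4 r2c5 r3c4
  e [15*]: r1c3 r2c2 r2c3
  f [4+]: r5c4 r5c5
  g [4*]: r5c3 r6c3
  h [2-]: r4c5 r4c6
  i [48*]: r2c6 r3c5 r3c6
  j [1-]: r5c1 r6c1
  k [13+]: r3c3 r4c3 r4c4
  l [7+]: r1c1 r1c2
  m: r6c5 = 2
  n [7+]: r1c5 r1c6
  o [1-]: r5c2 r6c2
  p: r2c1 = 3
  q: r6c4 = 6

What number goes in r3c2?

5

Cage p is given, which forces r2c1 = 3.
Q is a freebie, which forces r6c4 = 6.
Cage m is a single given cell; hence r6c5 = 2.
6 is placed in row 6, leaving r6c6 = 5.
The 3 cells of cage e must have product 15; hence r1c3 = 3.
Column 6 already has 5, which forces r5c6 = 6.
In row 1, 4 can only go at r1c4, so r1c4 = 4.
In row 2, 6 can only go at r2c5, so r2c5 = 6.
Column 5 now contains 6, so r1c5 = 5.
Cage n's pair has sum 7, so r1c6 = 2.
The 3 cells of cage i must have product 48, which forces r2c6 = 4.
Column 5 now contains 6, leaving r3c5 = 4.
Cage i has product 48, which forces r3c6 = 3.
3 is placed in column 6, which forces r4c6 = 1.
1 is placed in row 4, leaving r4c5 = 3.
3 is placed in column 5, leaving r5c5 = 1.
Row 5 already has 1, leaving r5c3 = 4.
Row 5 already has 1, leaving r5c4 = 3.
Cage g's pair has product 4; hence r6c3 = 1.
The 3 cells of cage e must have product 15, leaving r2c2 = 1.
1 is placed in column 3, leaving r2c3 = 5.
Row 2 already has 1, so r2c4 = 2.
Column 4 already has 2, so r3c4 = 1.
Column 4 already has 2, so r4c4 = 5.
The two cells of cage j must have difference 1; hence r5c1 = 5.
5 is placed in row 5; hence r5c2 = 2.
Row 6 now contains 1, leaving r6c1 = 4.
Row 6 now contains 4, leaving r6c2 = 3.
Cage l's pair has sum 7, leaving r1c1 = 1.
Column 2 already has 1; hence r1c2 = 6.
Cage c needs two cells with sum 7, so r3c1 = 2.
The two cells of cage c must have sum 7, which forces r3c2 = 5.
Row 3 already has 2; hence r3c3 = 6.
Column 1 now contains 4, so r4c1 = 6.
The two cells of cage a must have sum 10, leaving r4c2 = 4.
Column 3 now contains 6; hence r4c3 = 2.
Filled in: 1 6 3 4 5 2 / 3 1 5 2 6 4 / 2 5 6 1 4 3 / 6 4 2 5 3 1 / 5 2 4 3 1 6 / 4 3 1 6 2 5.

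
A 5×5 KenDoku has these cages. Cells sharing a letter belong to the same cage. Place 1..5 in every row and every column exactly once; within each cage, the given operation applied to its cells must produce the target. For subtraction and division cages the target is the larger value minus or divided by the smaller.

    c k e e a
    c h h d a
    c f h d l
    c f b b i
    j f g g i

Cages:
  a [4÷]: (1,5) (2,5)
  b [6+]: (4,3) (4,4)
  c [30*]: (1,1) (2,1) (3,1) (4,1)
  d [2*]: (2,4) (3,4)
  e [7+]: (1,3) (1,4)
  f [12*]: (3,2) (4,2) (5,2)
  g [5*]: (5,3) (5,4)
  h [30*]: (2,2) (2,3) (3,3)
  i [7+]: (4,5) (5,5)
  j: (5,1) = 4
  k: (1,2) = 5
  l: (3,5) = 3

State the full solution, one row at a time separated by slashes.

K is a freebie, leaving (1,2) = 5.
L is a freebie, leaving (3,5) = 3.
Cage j is given, leaving (5,1) = 4.
In row 1, 2 can only go at (1,1), so (1,1) = 2.
In row 1, 1 can only go at (1,5), so (1,5) = 1.
1 is placed in column 5, so (2,5) = 4.
Row 3 needs a 4, and only (3,2) is open for it.
In row 5, 2 can only go at (5,5), so (5,5) = 2.
2 is placed in column 5; hence (4,5) = 5.
The only place for 3 in row 5 is (5,2).
Column 2 already has 3, so (2,2) = 2.
Cage h has product 30, leaving (2,3) = 3.
2 is placed in row 2, leaving (2,4) = 1.
The 3 cells of cage h must have product 30, so (3,3) = 5.
1 is placed in column 4, leaving (3,4) = 2.
Column 2 already has 3, which forces (4,2) = 1.
Column 4 already has 2, which forces (4,4) = 4.
5 is placed in column 3, leaving (5,3) = 1.
1 is placed in column 4, which forces (5,4) = 5.
3 is placed in column 3, which forces (1,3) = 4.
Column 4 now contains 4; hence (1,4) = 3.
Row 2 already has 1; hence (2,1) = 5.
Row 3 now contains 5, which forces (3,1) = 1.
Row 4 now contains 1, so (4,1) = 3.
Row 4 now contains 4; hence (4,3) = 2.

2 5 4 3 1 / 5 2 3 1 4 / 1 4 5 2 3 / 3 1 2 4 5 / 4 3 1 5 2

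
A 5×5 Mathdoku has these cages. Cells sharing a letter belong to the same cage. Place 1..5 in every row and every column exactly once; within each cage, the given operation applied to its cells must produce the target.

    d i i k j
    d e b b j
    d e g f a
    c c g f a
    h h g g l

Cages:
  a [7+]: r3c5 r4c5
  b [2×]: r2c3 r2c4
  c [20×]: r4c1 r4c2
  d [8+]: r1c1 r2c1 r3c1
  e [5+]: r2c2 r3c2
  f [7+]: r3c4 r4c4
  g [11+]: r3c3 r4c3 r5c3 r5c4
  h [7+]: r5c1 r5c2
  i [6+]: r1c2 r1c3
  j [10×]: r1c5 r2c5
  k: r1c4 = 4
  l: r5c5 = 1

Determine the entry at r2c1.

4

K is a freebie; hence r1c4 = 4.
Cage l is a single given cell, which forces r5c5 = 1.
Row 1 needs a 3, and only r1c1 is open for it.
The only place for 2 in row 1 is r1c5.
Column 5 already has 2, leaving r2c5 = 5.
Row 2 needs a 3, and only r2c2 is open for it.
The two cells of cage e must have sum 5, which forces r3c2 = 2.
Row 3 now contains 2; hence r3c4 = 5.
Column 4 now contains 5, which forces r4c4 = 2.
Column 2 now contains 2; hence r5c2 = 5.
Column 4 now contains 2; hence r5c4 = 3.
5 is placed in column 2, which forces r1c2 = 1.
Cage i's pair has sum 6, which forces r1c3 = 5.
The two cells of cage b must have product 2, so r2c3 = 2.
Column 4 now contains 2, which forces r2c4 = 1.
The two cells of cage c must have product 20, so r4c1 = 5.
5 is placed in column 2, so r4c2 = 4.
Row 4 now contains 4; hence r4c5 = 3.
Row 5 already has 5, leaving r5c1 = 2.
Column 3 already has 2, which forces r5c3 = 4.
1 is placed in row 2; hence r2c1 = 4.
Cage d needs sum 8, which forces r3c1 = 1.
Cage g needs sum 11, so r3c3 = 3.
3 is placed in column 5, leaving r3c5 = 4.
Row 4 now contains 3, so r4c3 = 1.
The full grid is 3 1 5 4 2 / 4 3 2 1 5 / 1 2 3 5 4 / 5 4 1 2 3 / 2 5 4 3 1.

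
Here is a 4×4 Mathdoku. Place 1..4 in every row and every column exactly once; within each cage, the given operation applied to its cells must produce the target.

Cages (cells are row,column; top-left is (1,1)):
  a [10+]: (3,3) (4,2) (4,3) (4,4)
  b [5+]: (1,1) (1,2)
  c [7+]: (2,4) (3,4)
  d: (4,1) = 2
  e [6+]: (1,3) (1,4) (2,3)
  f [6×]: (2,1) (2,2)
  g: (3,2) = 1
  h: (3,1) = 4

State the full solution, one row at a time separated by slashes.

Cage h is given, leaving (3,1) = 4.
Cage g is a single given cell, so (3,2) = 1.
Row 3 now contains 4, leaving (3,4) = 3.
Cage d is a single given cell, leaving (4,1) = 2.
2 is placed in column 1, which forces (2,1) = 3.
Cage f needs two cells with product 6, so (2,2) = 2.
Row 2 now contains 2, leaving (2,3) = 1.
3 is placed in column 4, leaving (2,4) = 4.
Row 3 now contains 3, which forces (3,3) = 2.
4 is placed in column 4, which forces (4,4) = 1.
Column 1 already has 3, leaving (1,1) = 1.
Column 2 now contains 2, so (1,2) = 4.
The 3 cells of cage e must have sum 6; hence (1,3) = 3.
Column 4 now contains 1, which forces (1,4) = 2.
4 is placed in column 2, which forces (4,2) = 3.
Column 3 already has 3; hence (4,3) = 4.

1 4 3 2 / 3 2 1 4 / 4 1 2 3 / 2 3 4 1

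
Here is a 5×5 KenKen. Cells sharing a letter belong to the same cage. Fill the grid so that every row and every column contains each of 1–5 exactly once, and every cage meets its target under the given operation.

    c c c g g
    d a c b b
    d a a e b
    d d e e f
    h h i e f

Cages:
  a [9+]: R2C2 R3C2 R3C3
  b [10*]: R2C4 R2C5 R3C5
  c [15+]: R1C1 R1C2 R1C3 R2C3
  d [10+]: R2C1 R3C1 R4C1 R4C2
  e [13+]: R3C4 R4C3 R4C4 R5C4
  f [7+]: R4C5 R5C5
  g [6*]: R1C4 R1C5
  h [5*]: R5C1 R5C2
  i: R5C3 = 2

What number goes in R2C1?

4

Cage i is given, which forces R5C3 = 2.
Cage c needs sum 15, so R2C3 = 5.
The 3 cells of cage b must have product 10, so R3C5 = 5.
The only place for 5 in column 4 is R4C4.
In column 5, 1 can only go at R2C5, so R2C5 = 1.
1 is placed in row 2, leaving R2C4 = 2.
2 is placed in column 4, which forces R1C4 = 3.
The two cells of cage g must have product 6, which forces R1C5 = 2.
Column 4 now contains 3; hence R5C4 = 4.
Row 5 now contains 4, so R5C5 = 3.
Column 4 already has 4, so R3C4 = 1.
Cage e has sum 13, which forces R4C3 = 3.
Column 5 now contains 3, so R4C5 = 4.
Cage a has sum 9, leaving R2C2 = 3.
Row 3 now contains 1, which forces R3C2 = 2.
3 is placed in column 3, leaving R3C3 = 4.
Column 2 already has 2; hence R4C2 = 1.
1 is placed in column 2; hence R5C2 = 5.
Cage c has sum 15, so R1C1 = 5.
Column 2 already has 5, leaving R1C2 = 4.
Column 3 already has 4, which forces R1C3 = 1.
Row 2 already has 3, which forces R2C1 = 4.
4 is placed in row 3, so R3C1 = 3.
1 is placed in row 4, leaving R4C1 = 2.
Row 5 already has 5, which forces R5C1 = 1.
Completed grid: 5 4 1 3 2 / 4 3 5 2 1 / 3 2 4 1 5 / 2 1 3 5 4 / 1 5 2 4 3.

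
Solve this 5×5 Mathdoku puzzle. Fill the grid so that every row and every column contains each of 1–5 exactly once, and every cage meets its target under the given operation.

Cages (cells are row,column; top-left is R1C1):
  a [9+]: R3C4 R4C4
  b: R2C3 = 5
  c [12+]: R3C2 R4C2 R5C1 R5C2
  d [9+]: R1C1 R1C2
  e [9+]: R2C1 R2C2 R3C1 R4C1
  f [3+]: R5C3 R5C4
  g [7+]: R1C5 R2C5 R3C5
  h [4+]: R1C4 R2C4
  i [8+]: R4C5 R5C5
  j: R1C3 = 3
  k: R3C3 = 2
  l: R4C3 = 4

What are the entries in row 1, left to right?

Cage j is a single given cell, which forces R1C3 = 3.
3 is placed in row 1, leaving R1C4 = 1.
Cage b is a single given cell, leaving R2C3 = 5.
Column 4 now contains 1; hence R2C4 = 3.
Cage k is given; hence R3C3 = 2.
L is a freebie, leaving R4C3 = 4.
4 is placed in row 4, leaving R4C4 = 5.
Row 4 already has 5, leaving R4C5 = 3.
2 is placed in column 3, so R5C3 = 1.
Column 4 now contains 1, which forces R5C4 = 2.
Column 5 now contains 3, leaving R5C5 = 5.
5 is placed in column 4, leaving R3C4 = 4.
4 is placed in row 3; hence R3C5 = 1.
The 4 cells of cage e must have sum 9; hence R2C2 = 1.
4 is placed in row 3; hence R3C2 = 3.
Cage e has sum 9, leaving R4C1 = 1.
The 4 cells of cage c must have sum 12, so R4C2 = 2.
Cage c needs sum 12, leaving R5C1 = 3.
The 4 cells of cage c must have sum 12, so R5C2 = 4.
Cage d's pair has sum 9; hence R1C1 = 4.
Column 2 already has 4, leaving R1C2 = 5.
Row 1 now contains 4, leaving R1C5 = 2.
The 4 cells of cage e must have sum 9; hence R2C1 = 2.
2 is placed in column 5; hence R2C5 = 4.
3 is placed in row 3, which forces R3C1 = 5.
Filled in: 4 5 3 1 2 / 2 1 5 3 4 / 5 3 2 4 1 / 1 2 4 5 3 / 3 4 1 2 5.

4 5 3 1 2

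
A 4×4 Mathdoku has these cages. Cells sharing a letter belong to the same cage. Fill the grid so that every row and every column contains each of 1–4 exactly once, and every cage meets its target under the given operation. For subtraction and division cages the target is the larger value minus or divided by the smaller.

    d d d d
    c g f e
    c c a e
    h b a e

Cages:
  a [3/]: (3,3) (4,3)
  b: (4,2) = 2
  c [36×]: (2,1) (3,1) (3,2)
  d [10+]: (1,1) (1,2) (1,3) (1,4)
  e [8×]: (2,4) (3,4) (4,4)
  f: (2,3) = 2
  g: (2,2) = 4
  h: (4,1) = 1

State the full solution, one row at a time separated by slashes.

2 1 4 3 / 3 4 2 1 / 4 3 1 2 / 1 2 3 4

Cage c needs product 36, leaving (2,1) = 3.
G is a freebie, so (2,2) = 4.
Cage f is given, which forces (2,3) = 2.
2 is placed in row 2; hence (2,4) = 1.
Cage c needs product 36; hence (3,1) = 4.
Cage c has product 36, which forces (3,2) = 3.
3 is placed in row 3; hence (3,3) = 1.
Row 3 already has 4, which forces (3,4) = 2.
Cage h is given, leaving (4,1) = 1.
Cage b is given, leaving (4,2) = 2.
1 is placed in column 3, leaving (4,3) = 3.
2 is placed in column 4; hence (4,4) = 4.
1 is placed in column 1, so (1,1) = 2.
Column 2 already has 2, so (1,2) = 1.
3 is placed in column 3, which forces (1,3) = 4.
Column 4 now contains 4, so (1,4) = 3.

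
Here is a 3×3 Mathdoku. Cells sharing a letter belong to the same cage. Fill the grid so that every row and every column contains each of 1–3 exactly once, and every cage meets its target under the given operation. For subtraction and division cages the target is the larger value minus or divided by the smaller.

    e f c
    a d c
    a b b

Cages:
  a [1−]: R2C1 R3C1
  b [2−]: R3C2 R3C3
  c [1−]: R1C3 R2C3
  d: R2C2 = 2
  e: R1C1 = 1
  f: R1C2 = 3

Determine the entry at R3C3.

3

Cage e is given, which forces R1C1 = 1.
Cage f is given; hence R1C2 = 3.
3 is placed in row 1, so R1C3 = 2.
Cage d is a single given cell, which forces R2C2 = 2.
Column 2 now contains 3, so R3C2 = 1.
1 is placed in row 3; hence R3C3 = 3.
2 is placed in row 2, so R2C1 = 3.
Column 3 now contains 3, leaving R2C3 = 1.
Row 3 already has 3, so R3C1 = 2.
Completed grid: 1 3 2 / 3 2 1 / 2 1 3.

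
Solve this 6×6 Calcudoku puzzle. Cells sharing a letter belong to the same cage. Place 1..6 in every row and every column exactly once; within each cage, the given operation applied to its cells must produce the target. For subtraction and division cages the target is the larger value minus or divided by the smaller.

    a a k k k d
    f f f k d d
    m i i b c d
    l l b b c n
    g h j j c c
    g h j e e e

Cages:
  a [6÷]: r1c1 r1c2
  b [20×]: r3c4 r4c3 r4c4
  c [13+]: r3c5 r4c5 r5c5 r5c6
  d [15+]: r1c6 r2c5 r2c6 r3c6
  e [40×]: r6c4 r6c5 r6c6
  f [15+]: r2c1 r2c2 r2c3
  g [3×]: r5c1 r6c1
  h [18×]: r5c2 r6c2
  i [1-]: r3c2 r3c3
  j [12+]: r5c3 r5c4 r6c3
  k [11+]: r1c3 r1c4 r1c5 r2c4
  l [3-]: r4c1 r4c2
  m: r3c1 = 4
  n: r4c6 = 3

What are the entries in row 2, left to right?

Cage m is given, so r3c1 = 4.
Cage n is given; hence r4c6 = 3.
Row 4 needs a 6, and only r4c5 is open for it.
Column 1 needs a 2, and only r4c1 is open for it.
Cage l's pair has difference 3, which forces r4c2 = 5.
The 3 cells of cage b must have product 20; hence r3c4 = 5.
In row 3, 6 can only go at r3c6, so r3c6 = 6.
Column 1 needs a 5, and only r2c1 is open for it.
Column 1 needs a 6, and only r1c1 is open for it.
Row 1 already has 6, which forces r1c2 = 1.
The only place for 3 in row 2 is r2c5.
In column 2, 2 can only go at r3c2, so r3c2 = 2.
Row 3 already has 2, leaving r3c5 = 1.
1 is placed in row 3, leaving r3c3 = 3.
Cage k needs sum 11, leaving r1c4 = 3.
The only place for 4 in column 2 is r2c2.
Row 2 already has 4; hence r2c3 = 6.
The 3 cells of cage j must have sum 12; hence r5c4 = 6.
6 is placed in row 5, which forces r5c2 = 3.
The two cells of cage h must have product 18, which forces r6c2 = 6.
Row 5 now contains 3, leaving r5c1 = 1.
The two cells of cage g must have product 3; hence r6c1 = 3.
The only place for 5 in row 5 is r5c3.
The 3 cells of cage j must have sum 12, leaving r6c3 = 1.
Column 3 already has 1; hence r4c3 = 4.
The 3 cells of cage b must have product 20, so r4c4 = 1.
Column 3 now contains 4; hence r1c3 = 2.
Cage k has sum 11, so r1c5 = 4.
4 is placed in row 1, so r1c6 = 5.
Column 4 already has 1; hence r2c4 = 2.
Row 2 already has 2, so r2c6 = 1.
4 is placed in column 5, so r5c5 = 2.
Row 5 already has 2, leaving r5c6 = 4.
Column 4 already has 2; hence r6c4 = 4.
Column 5 now contains 2, so r6c5 = 5.
4 is placed in column 6, leaving r6c6 = 2.
Filled in: 6 1 2 3 4 5 / 5 4 6 2 3 1 / 4 2 3 5 1 6 / 2 5 4 1 6 3 / 1 3 5 6 2 4 / 3 6 1 4 5 2.

5 4 6 2 3 1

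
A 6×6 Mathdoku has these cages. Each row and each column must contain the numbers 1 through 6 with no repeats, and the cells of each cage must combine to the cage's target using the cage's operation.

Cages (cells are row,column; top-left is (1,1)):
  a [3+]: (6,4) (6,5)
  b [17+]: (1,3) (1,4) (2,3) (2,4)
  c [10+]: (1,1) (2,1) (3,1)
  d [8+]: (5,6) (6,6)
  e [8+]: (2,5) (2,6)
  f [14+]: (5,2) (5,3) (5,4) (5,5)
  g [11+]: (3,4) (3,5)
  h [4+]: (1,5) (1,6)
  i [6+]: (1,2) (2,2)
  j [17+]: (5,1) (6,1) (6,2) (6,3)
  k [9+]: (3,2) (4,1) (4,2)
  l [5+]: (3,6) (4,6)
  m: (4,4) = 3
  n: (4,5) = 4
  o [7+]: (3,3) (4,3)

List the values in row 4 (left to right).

2 6 5 3 4 1

M is a freebie, leaving (4,4) = 3.
Cage n is a single given cell, which forces (4,5) = 4.
In column 6, 4 can only go at (3,6), so (3,6) = 4.
The two cells of cage l must have sum 5; hence (4,6) = 1.
Cage h needs two cells with sum 4; hence (1,5) = 1.
1 is placed in column 6, so (1,6) = 3.
Column 5 already has 1, which forces (6,5) = 2.
The two cells of cage d must have sum 8; hence (5,6) = 2.
2 is placed in row 6, leaving (6,4) = 1.
The two cells of cage d must have sum 8, leaving (6,6) = 6.
Cage e needs two cells with sum 8, so (2,5) = 3.
Column 6 now contains 2, leaving (2,6) = 5.
The 4 cells of cage j must have sum 17, so (5,1) = 5.
Column 5 already has 3, which forces (5,5) = 6.
Cage c needs sum 10; hence (1,1) = 6.
Cage c needs sum 10, so (2,1) = 1.
Cage c has sum 10, which forces (3,1) = 3.
The two cells of cage g must have sum 11; hence (3,4) = 6.
6 is placed in column 5; hence (3,5) = 5.
Column 1 now contains 6, so (4,1) = 2.
Row 5 now contains 6, which forces (5,4) = 4.
3 is placed in column 1, leaving (6,1) = 4.
The 4 cells of cage b must have sum 17, so (1,3) = 4.
Cage b needs sum 17, which forces (1,4) = 5.
Cage b has sum 17; hence (2,3) = 6.
Column 4 now contains 4, so (2,4) = 2.
Column 3 now contains 6, leaving (4,3) = 5.
5 is placed in column 3, so (6,3) = 3.
4 is placed in row 1, which forces (1,2) = 2.
Row 2 already has 2, so (2,2) = 4.
Cage k needs sum 9, so (3,2) = 1.
The two cells of cage o must have sum 7, leaving (3,3) = 2.
Row 4 now contains 5; hence (4,2) = 6.
Cage f needs sum 14, leaving (5,2) = 3.
Column 3 now contains 3, which forces (5,3) = 1.
Row 6 already has 3, so (6,2) = 5.
Completed grid: 6 2 4 5 1 3 / 1 4 6 2 3 5 / 3 1 2 6 5 4 / 2 6 5 3 4 1 / 5 3 1 4 6 2 / 4 5 3 1 2 6.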